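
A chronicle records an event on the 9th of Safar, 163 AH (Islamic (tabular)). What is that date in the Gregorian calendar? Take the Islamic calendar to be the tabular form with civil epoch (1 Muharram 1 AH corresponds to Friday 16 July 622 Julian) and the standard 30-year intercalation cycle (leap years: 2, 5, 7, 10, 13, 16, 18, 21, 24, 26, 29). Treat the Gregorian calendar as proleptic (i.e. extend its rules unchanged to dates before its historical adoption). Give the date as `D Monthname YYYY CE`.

Both dates share Julian Day Number 2005885; in the Gregorian calendar that is 29 October 779 CE.

29 October 779 CE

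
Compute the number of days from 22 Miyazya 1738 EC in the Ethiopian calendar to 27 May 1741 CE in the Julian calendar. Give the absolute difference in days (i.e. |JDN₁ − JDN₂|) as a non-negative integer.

1786

JDN of the first date = 2358891.
JDN of the second date = 2357105.
|2357105 − 2358891| = 1786.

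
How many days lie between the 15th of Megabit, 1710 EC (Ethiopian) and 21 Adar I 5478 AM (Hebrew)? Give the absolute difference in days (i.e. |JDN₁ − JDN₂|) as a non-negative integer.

28

First date → JDN 2348627; second date → JDN 2348599.
The interval is |2348627 − 2348599| = 28 days.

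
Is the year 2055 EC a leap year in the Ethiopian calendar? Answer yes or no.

yes

2055 mod 4 = 3; in the Ethiopian calendar a year is leap when year mod 4 = 3, so it is a leap year.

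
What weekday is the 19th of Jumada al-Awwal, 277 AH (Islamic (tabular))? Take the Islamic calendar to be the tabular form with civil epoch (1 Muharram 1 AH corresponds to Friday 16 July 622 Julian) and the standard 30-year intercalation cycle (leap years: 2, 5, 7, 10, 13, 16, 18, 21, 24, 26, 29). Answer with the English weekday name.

Equivalently 12 September 890 Gregorian, JDN 2046381.
2046381 ≡ 1 (mod 7); counting from Monday = 0 gives Tuesday.

Tuesday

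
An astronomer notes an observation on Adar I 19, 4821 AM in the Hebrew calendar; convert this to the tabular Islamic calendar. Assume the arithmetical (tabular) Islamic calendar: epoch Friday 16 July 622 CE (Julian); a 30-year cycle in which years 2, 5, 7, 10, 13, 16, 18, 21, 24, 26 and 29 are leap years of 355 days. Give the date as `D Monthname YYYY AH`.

Julian Day Number of the source date = 2108630.
Converting JDN 2108630 to the tabular Islamic calendar gives 17 Muharram 453 AH.

17 Muharram 453 AH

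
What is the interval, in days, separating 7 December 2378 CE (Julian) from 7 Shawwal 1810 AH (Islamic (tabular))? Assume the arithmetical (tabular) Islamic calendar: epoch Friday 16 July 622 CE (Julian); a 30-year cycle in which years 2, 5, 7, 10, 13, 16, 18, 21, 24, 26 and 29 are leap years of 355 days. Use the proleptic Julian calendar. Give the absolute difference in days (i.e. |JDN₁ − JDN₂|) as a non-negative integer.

202

First date → JDN 2589963; second date → JDN 2589761.
The interval is |2589963 − 2589761| = 202 days.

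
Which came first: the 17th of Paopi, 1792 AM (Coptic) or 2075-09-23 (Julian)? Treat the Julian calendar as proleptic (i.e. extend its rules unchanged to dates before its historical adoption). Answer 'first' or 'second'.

second

First date → JDN 2479239; second date → JDN 2479217.
JDN 2479217 < JDN 2479239, so the second date is earlier.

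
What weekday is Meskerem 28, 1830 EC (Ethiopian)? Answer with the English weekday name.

Saturday

This is JDN 2392290 (7 October 1837 Gregorian).
Since JDN mod 7 = 5 (0 = Monday), the day is Saturday.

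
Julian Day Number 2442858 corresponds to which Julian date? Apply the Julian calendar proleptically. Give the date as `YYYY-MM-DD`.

1976-03-07

The Gregorian equivalent of JDN 2442858 is 20 March 1976.
In the Julian calendar that day is 1976-03-07.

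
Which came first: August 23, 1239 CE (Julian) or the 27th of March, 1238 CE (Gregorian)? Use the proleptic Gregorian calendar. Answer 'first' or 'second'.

Converting both to JDN: 2173837 vs 2173316; the smaller is the second.

second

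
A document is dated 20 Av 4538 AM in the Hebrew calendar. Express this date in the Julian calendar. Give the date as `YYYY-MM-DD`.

Both dates share Julian Day Number 2005423; in the Julian calendar that is 20 July 778 CE.

0778-07-20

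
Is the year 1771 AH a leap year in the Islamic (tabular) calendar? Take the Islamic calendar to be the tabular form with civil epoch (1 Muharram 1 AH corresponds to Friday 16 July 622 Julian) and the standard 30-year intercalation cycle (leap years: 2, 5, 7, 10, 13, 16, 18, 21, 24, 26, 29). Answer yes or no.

no

Year 1771 AH is year 1 of its 30-year cycle; leap positions are 2, 5, 7, 10, 13, 16, 18, 21, 24, 26, 29, so it is a common year (354 days).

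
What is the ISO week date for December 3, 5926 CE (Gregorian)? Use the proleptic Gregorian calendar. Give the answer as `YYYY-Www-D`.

The weekday is Friday (ISO weekday 5).
That Friday belongs to ISO week 48 of ISO year 5926.

5926-W48-5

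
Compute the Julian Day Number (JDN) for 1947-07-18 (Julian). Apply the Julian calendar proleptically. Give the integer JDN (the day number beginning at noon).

2432398

In the Gregorian calendar the same day is 31 July 1947.
JDN 2400001 is 17 November 1858 CE (Gregorian), MJD 0; the target day is +32397 days from there, so JDN = 2432398.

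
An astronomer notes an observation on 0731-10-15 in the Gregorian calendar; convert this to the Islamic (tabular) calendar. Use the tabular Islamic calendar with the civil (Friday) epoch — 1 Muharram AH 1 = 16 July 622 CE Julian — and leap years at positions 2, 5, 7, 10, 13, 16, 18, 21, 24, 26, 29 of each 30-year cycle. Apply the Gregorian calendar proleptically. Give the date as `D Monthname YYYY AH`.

4 Sha'ban 113 AH

Julian Day Number of the source date = 1988339.
Converting JDN 1988339 to the tabular Islamic calendar gives 4 Sha'ban 113 AH.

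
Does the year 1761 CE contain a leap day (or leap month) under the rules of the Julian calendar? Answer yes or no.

1761 mod 4 = 1, so it is a common year in the Julian calendar.

no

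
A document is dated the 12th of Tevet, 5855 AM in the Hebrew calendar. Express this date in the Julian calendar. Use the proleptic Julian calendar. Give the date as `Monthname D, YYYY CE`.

Julian Day Number of the source date = 2486231.
Converting JDN 2486231 to the Julian calendar gives 6 December 2094 CE.

December 6, 2094 CE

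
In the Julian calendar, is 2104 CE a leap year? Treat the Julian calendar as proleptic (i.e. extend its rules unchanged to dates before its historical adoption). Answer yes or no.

2104 mod 4 = 0, so it is a leap year in the Julian calendar.

yes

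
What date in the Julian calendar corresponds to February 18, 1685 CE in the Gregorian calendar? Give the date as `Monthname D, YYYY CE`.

The Julian–Gregorian offset here is 10 days (Julian trailing).
18 February 1685 Gregorian − 10 days → 8 February 1685 Julian.

February 8, 1685 CE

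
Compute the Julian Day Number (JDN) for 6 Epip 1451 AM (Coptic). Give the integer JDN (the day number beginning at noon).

Equivalently 11 July 1735 (Gregorian).
JDN 2451545 is 1 January 2000 CE (Gregorian); the target day is −96598 days from there, so JDN = 2354947.

2354947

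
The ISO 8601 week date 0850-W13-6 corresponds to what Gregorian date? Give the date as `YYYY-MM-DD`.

ISO week 1 of 850 is the week containing the first Thursday of 850.
Week 13, day 6 (Saturday) lands on 0850-04-02.

0850-04-02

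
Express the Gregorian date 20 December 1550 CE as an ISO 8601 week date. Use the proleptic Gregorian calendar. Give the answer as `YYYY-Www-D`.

The weekday is Wednesday (ISO weekday 3).
That Wednesday belongs to ISO week 51 of ISO year 1550.

1550-W51-3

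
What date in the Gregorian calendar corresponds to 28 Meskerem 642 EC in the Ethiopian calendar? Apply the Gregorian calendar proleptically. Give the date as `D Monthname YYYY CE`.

Julian Day Number of the source date = 1958373.
Converting JDN 1958373 to the Gregorian calendar gives 28 September 649 CE.

28 September 649 CE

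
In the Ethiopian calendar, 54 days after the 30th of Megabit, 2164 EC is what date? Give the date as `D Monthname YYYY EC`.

Counting 54 days forward from JDN 2514466 reaches JDN 2514520, which is 24 Ginbot 2164 EC.

24 Ginbot 2164 EC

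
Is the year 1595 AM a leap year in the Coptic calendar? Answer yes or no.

yes

1595 mod 4 = 3; in the Coptic calendar a year is leap when year mod 4 = 3, so it is a leap year.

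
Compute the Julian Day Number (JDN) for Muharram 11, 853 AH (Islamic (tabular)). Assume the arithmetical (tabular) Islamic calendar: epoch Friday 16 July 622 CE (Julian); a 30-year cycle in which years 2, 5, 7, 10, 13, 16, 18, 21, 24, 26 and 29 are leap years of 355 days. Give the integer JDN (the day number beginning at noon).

2250370

Equivalently 15 March 1449 (proleptic Gregorian).
JDN 2451545 is 1 January 2000 CE (Gregorian); the target day is −201175 days from there, so JDN = 2250370.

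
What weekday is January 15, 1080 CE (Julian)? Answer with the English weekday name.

In the proleptic Gregorian calendar this is 21 January 1080 (JDN 2115542).
2115542 ≡ 2 (mod 7); counting from Monday = 0 gives Wednesday.

Wednesday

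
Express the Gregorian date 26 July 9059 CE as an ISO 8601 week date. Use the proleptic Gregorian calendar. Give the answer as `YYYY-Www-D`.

9059-W30-2

The weekday is Tuesday (ISO weekday 2).
That Tuesday belongs to ISO week 30 of ISO year 9059.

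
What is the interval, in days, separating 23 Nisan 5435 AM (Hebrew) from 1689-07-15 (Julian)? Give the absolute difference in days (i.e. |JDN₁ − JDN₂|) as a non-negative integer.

5211

First date → JDN 2332950; second date → JDN 2338161.
The interval is |2332950 − 2338161| = 5211 days.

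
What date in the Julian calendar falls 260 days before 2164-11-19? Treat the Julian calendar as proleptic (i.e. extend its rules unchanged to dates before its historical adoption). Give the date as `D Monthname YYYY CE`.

4 March 2164 CE

Counting 260 days back from JDN 2511782 reaches JDN 2511522, which is 4 March 2164 CE.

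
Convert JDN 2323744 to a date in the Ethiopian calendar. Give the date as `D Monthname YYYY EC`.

The Gregorian equivalent of JDN 2323744 is 3 February 1650.
In the Ethiopian calendar that day is 29 Tir 1642 EC.

29 Tir 1642 EC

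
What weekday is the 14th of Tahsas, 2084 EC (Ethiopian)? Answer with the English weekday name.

Equivalently 24 December 2091 Gregorian, JDN 2485140.
JDN 2485140 mod 7 = 0, and JDN 0 was a Monday, so this is a Monday.

Monday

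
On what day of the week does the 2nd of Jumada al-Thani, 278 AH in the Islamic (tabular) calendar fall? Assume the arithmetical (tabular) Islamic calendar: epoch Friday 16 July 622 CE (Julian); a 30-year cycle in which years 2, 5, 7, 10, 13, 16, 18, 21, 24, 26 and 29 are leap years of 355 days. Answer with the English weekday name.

Equivalently 15 September 891 Gregorian, JDN 2046749.
JDN 2046749 mod 7 = 5, and JDN 0 was a Monday, so this is a Saturday.

Saturday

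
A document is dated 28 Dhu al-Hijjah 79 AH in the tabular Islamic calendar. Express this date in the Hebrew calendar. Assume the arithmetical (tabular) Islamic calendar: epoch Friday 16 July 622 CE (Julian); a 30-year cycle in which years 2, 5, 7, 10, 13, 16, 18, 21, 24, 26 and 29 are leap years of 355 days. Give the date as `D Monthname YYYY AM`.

The source date corresponds to 10 March 699 in the proleptic Gregorian calendar (JDN 1976433).
That day falls on 29 Adar 4459 AM in the Hebrew calendar.

29 Adar 4459 AM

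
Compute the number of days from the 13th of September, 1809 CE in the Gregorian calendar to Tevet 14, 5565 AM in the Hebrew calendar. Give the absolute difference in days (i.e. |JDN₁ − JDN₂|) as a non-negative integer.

1732

JDN of the first date = 2382039.
JDN of the second date = 2380307.
|2380307 − 2382039| = 1732.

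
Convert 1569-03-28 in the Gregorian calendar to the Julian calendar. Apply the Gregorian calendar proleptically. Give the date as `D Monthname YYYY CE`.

The Julian–Gregorian offset here is 10 days (Julian trailing).
28 March 1569 Gregorian − 10 days → 18 March 1569 Julian.

18 March 1569 CE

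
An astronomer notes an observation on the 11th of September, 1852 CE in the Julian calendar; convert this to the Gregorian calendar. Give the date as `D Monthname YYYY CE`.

At this point the Julian calendar is 12 days behind the Gregorian.
11 September 1852 Julian + 12 days → 23 September 1852 Gregorian.

23 September 1852 CE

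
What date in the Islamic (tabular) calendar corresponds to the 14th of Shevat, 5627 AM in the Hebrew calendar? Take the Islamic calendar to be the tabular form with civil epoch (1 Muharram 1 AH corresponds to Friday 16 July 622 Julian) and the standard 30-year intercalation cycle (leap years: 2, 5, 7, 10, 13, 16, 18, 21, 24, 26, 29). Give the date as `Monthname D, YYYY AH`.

Ramadan 14, 1283 AH

The source date corresponds to 20 January 1867 in the Gregorian calendar (JDN 2402987).
That day falls on 14 Ramadan 1283 AH in the tabular Islamic calendar.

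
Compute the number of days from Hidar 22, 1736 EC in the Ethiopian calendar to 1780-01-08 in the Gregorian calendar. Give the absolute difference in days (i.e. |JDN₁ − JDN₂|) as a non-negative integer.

13188

First date → JDN 2358011; second date → JDN 2371199.
The interval is |2358011 − 2371199| = 13188 days.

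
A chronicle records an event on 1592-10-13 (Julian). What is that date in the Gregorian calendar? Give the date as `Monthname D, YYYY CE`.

At this point the Julian calendar is 10 days behind the Gregorian.
13 October 1592 Julian + 10 days → 23 October 1592 Gregorian.

October 23, 1592 CE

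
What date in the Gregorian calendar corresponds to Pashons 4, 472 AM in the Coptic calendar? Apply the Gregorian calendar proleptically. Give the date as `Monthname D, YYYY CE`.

Both dates share Julian Day Number 1997306; in the Gregorian calendar that is 3 May 756 CE.

May 3, 756 CE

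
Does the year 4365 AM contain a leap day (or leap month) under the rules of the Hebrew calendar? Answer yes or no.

yes

Hebrew year 4365 is year 14 of its 19-year Metonic cycle; leap years are at positions 3, 6, 8, 11, 14, 17, 19, so it is a leap year (13 months).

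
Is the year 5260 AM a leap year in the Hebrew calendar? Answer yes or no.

no

Hebrew year 5260 is year 16 of its 19-year Metonic cycle; leap years are at positions 3, 6, 8, 11, 14, 17, 19, so it is a common year (12 months).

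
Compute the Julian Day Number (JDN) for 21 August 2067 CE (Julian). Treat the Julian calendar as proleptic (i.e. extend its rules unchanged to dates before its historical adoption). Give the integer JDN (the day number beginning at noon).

2476262

In the Gregorian calendar the same day is 3 September 2067.
JDN 2299161 is 15 October 1582 CE (Gregorian); the target day is +177101 days from there, so JDN = 2476262.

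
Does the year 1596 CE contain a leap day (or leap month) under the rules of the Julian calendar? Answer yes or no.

yes

1596 mod 4 = 0, so it is a leap year in the Julian calendar.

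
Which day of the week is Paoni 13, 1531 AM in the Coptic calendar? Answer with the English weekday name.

Monday

This is JDN 2384144 (19 June 1815 Gregorian).
2384144 ≡ 0 (mod 7); counting from Monday = 0 gives Monday.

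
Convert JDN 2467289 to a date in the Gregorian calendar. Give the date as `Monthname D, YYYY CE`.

Counting from JDN 2299161 = 15 Oct 1582 gives an offset of 168128 days.

February 8, 2043 CE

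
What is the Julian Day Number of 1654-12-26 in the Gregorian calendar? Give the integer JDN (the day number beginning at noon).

2325531

JDN 2451545 is 1 January 2000 CE (Gregorian); the target day is −126014 days from there, so JDN = 2325531.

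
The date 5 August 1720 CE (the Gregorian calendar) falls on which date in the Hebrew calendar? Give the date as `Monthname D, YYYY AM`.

Julian Day Number of the source date = 2349494.
Converting JDN 2349494 to the Hebrew calendar gives 1 Av 5480 AM.

Av 1, 5480 AM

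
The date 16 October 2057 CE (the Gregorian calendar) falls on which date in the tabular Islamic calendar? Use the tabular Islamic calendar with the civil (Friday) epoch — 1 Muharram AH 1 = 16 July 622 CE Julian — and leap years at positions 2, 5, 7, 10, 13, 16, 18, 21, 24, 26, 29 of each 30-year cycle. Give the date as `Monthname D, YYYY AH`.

Both dates share Julian Day Number 2472653; in the tabular Islamic calendar that is 17 Rabi' al-Thani 1480 AH.

Rabi' al-Thani 17, 1480 AH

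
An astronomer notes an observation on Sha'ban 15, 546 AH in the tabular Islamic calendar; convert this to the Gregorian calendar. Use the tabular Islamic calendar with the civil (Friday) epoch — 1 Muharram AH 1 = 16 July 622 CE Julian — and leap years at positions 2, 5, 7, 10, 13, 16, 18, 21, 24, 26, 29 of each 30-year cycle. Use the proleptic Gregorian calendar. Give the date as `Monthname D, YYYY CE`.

Both dates share Julian Day Number 2141791; in the Gregorian calendar that is 4 December 1151 CE.

December 4, 1151 CE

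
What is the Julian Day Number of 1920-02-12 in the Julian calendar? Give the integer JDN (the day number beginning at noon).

Equivalently 25 February 1920 (Gregorian).
JDN 2400001 is 17 November 1858 CE (Gregorian), MJD 0; the target day is +22379 days from there, so JDN = 2422380.

2422380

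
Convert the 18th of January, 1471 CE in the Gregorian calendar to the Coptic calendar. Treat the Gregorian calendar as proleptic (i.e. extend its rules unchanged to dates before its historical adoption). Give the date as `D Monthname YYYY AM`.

14 Tobi 1187 AM

Both dates share Julian Day Number 2258349; in the Coptic calendar that is 14 Tobi 1187 AM.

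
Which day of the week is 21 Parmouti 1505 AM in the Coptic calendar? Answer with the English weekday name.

This is JDN 2374596 (27 April 1789 Gregorian).
Since JDN mod 7 = 0 (0 = Monday), the day is Monday.

Monday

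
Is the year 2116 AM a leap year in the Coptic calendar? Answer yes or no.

no

2116 mod 4 = 0; in the Coptic calendar a year is leap when year mod 4 = 3, so it is a common year.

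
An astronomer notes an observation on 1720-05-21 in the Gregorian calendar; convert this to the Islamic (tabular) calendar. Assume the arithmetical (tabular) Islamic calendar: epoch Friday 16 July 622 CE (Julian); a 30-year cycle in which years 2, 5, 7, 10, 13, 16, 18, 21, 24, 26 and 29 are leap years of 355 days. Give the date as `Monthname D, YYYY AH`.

Julian Day Number of the source date = 2349418.
Converting JDN 2349418 to the tabular Islamic calendar gives 13 Rajab 1132 AH.

Rajab 13, 1132 AH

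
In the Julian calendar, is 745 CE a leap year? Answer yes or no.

no

745 mod 4 = 1, so it is a common year in the Julian calendar.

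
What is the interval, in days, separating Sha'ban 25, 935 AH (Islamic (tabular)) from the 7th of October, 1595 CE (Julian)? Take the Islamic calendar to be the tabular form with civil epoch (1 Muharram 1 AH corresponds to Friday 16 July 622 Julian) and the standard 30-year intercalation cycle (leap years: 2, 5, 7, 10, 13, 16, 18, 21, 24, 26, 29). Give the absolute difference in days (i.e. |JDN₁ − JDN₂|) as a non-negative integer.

24262

First date → JDN 2279649; second date → JDN 2303911.
The interval is |2279649 − 2303911| = 24262 days.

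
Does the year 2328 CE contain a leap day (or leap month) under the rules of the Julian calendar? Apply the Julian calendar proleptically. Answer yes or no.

yes

2328 mod 4 = 0, so it is a leap year in the Julian calendar.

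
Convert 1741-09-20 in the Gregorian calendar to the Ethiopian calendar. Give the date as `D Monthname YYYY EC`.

12 Meskerem 1734 EC

Both dates share Julian Day Number 2357210; in the Ethiopian calendar that is 12 Meskerem 1734 EC.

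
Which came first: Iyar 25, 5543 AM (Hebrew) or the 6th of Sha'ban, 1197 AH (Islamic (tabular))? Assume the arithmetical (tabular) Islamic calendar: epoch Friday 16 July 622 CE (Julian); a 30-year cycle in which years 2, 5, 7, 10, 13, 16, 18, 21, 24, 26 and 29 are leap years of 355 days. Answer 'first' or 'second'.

first

First date → JDN 2372434; second date → JDN 2372475.
JDN 2372434 < JDN 2372475, so the first date is earlier.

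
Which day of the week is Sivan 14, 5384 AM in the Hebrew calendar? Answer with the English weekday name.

Saturday

Equivalently 1 June 1624 Gregorian, JDN 2314366.
2314366 ≡ 5 (mod 7); counting from Monday = 0 gives Saturday.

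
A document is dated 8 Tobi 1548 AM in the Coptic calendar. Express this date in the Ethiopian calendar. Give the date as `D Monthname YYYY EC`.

Julian Day Number of the source date = 2390199.
Converting JDN 2390199 to the Ethiopian calendar gives 8 Tir 1824 EC.

8 Tir 1824 EC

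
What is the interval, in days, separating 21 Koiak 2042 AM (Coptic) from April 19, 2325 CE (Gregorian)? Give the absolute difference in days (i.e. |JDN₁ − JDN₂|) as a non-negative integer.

258

JDN of the first date = 2570615.
JDN of the second date = 2570357.
|2570357 − 2570615| = 258.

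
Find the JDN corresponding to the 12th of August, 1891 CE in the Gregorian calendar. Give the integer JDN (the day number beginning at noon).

JDN 2451545 is 1 January 2000 CE (Gregorian); the target day is −39588 days from there, so JDN = 2411957.

2411957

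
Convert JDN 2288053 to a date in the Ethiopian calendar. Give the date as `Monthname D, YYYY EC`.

JDN 2288053 is 17 May 1552 in the proleptic Gregorian calendar.
In the Ethiopian calendar that day is Ginbot 12, 1544 EC.

Ginbot 12, 1544 EC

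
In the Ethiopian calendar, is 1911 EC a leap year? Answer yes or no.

1911 mod 4 = 3; in the Ethiopian calendar a year is leap when year mod 4 = 3, so it is a leap year.

yes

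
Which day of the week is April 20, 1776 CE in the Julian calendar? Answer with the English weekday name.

Equivalently 1 May 1776 Gregorian, JDN 2369852.
2369852 ≡ 2 (mod 7); counting from Monday = 0 gives Wednesday.

Wednesday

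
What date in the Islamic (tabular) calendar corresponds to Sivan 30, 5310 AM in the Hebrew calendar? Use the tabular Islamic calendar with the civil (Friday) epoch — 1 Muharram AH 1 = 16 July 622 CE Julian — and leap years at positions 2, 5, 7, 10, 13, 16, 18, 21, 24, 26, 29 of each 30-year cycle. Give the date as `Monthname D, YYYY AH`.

Jumada al-Awwal 28, 957 AH

Both dates share Julian Day Number 2287360; in the tabular Islamic calendar that is 28 Jumada al-Awwal 957 AH.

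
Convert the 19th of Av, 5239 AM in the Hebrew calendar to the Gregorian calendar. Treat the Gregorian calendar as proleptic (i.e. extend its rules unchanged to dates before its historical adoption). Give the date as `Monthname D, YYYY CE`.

Julian Day Number of the source date = 2261480.
Converting JDN 2261480 to the Gregorian calendar gives 15 August 1479 CE.

August 15, 1479 CE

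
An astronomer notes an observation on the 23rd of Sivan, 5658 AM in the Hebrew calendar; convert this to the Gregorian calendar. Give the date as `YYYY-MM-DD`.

1898-06-13

Julian Day Number of the source date = 2414454.
Converting JDN 2414454 to the Gregorian calendar gives 13 June 1898 CE.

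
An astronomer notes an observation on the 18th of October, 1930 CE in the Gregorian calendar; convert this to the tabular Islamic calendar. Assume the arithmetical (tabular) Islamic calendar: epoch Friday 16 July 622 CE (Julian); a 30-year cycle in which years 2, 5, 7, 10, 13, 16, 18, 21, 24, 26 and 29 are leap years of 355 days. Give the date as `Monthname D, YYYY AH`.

Julian Day Number of the source date = 2426268.
Converting JDN 2426268 to the tabular Islamic calendar gives 25 Jumada al-Awwal 1349 AH.

Jumada al-Awwal 25, 1349 AH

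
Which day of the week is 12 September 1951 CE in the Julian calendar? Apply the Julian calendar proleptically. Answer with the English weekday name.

Equivalently 25 September 1951 Gregorian, JDN 2433915.
Since JDN mod 7 = 1 (0 = Monday), the day is Tuesday.

Tuesday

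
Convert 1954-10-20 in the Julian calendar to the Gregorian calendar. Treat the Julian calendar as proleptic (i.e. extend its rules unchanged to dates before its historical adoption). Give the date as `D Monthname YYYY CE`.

2 November 1954 CE

At this point the Julian calendar is 13 days behind the Gregorian.
20 October 1954 Julian + 13 days → 2 November 1954 Gregorian.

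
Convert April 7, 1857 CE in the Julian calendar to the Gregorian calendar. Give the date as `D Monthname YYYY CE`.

At this point the Julian calendar is 12 days behind the Gregorian.
7 April 1857 Julian + 12 days → 19 April 1857 Gregorian.

19 April 1857 CE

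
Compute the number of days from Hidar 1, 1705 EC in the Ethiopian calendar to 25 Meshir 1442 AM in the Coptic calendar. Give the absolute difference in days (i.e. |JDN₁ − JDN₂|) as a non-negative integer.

JDN of the first date = 2346667.
JDN of the second date = 2351529.
|2351529 − 2346667| = 4862.

4862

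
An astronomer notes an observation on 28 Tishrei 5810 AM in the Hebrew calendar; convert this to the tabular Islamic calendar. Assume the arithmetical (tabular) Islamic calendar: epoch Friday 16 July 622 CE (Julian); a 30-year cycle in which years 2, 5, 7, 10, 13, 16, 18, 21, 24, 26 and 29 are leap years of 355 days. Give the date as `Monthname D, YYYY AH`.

Muharram 27, 1472 AH

Julian Day Number of the source date = 2469739.
Converting JDN 2469739 to the tabular Islamic calendar gives 27 Muharram 1472 AH.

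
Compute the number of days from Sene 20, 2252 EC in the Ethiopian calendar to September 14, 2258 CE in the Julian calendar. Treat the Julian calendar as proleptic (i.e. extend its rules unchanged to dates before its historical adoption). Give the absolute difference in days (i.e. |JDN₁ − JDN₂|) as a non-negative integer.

639

JDN of the first date = 2546688.
JDN of the second date = 2546049.
|2546049 − 2546688| = 639.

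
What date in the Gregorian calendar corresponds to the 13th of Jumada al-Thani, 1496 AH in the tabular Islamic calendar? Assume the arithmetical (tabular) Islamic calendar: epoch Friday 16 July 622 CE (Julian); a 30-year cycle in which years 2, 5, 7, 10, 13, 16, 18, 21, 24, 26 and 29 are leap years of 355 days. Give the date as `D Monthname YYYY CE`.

19 June 2073 CE

Both dates share Julian Day Number 2478378; in the Gregorian calendar that is 19 June 2073 CE.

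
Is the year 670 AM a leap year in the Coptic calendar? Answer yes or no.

670 mod 4 = 2; in the Coptic calendar a year is leap when year mod 4 = 3, so it is a common year.

no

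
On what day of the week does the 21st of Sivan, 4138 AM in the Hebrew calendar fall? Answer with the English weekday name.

Monday

This is JDN 1859277 (5 June 378 Gregorian).
Since JDN mod 7 = 0 (0 = Monday), the day is Monday.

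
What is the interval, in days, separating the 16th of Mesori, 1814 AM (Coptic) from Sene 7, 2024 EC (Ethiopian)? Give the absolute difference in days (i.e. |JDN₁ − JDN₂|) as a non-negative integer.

24175

JDN of the first date = 2487573.
JDN of the second date = 2463398.
|2463398 − 2487573| = 24175.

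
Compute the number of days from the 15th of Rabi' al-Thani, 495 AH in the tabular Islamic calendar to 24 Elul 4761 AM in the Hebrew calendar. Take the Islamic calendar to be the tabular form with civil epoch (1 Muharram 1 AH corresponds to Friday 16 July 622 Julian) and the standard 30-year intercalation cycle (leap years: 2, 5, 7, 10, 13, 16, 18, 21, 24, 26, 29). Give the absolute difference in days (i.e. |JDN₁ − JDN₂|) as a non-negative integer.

36668

JDN of the first date = 2123600.
JDN of the second date = 2086932.
|2086932 − 2123600| = 36668.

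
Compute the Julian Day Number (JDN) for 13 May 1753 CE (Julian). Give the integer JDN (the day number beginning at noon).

2361474

Equivalently 24 May 1753 (Gregorian).
JDN 2400001 is 17 November 1858 CE (Gregorian), MJD 0; the target day is −38527 days from there, so JDN = 2361474.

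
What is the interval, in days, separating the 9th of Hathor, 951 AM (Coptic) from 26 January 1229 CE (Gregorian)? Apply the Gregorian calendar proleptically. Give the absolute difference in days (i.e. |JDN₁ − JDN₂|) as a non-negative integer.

JDN of the first date = 2172085.
JDN of the second date = 2169969.
|2169969 − 2172085| = 2116.

2116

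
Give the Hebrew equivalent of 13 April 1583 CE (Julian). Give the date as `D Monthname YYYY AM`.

The source date corresponds to 23 April 1583 in the Gregorian calendar (JDN 2299351).
That day falls on 1 Iyar 5343 AM in the Hebrew calendar.

1 Iyar 5343 AM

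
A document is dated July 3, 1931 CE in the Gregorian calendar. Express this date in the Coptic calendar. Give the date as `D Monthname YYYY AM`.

26 Paoni 1647 AM

Both dates share Julian Day Number 2426526; in the Coptic calendar that is 26 Paoni 1647 AM.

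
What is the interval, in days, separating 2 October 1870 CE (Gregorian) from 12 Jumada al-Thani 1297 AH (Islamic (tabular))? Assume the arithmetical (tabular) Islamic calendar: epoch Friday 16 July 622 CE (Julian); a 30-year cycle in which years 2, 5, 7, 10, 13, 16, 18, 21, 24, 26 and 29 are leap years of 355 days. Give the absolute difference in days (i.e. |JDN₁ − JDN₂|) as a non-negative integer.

3520

JDN of the first date = 2404338.
JDN of the second date = 2407858.
|2407858 − 2404338| = 3520.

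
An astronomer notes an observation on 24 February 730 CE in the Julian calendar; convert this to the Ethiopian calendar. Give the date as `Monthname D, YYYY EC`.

Both dates share Julian Day Number 1987745; in the Ethiopian calendar that is 30 Yekatit 722 EC.

Yekatit 30, 722 EC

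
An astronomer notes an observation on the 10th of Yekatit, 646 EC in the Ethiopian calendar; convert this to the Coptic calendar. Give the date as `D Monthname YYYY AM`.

10 Meshir 370 AM

Both dates share Julian Day Number 1959966; in the Coptic calendar that is 10 Meshir 370 AM.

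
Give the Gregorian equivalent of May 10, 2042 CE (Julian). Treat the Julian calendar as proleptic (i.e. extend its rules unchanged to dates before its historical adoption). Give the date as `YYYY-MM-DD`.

The Julian–Gregorian offset here is 13 days (Julian trailing).
10 May 2042 Julian + 13 days → 23 May 2042 Gregorian.

2042-05-23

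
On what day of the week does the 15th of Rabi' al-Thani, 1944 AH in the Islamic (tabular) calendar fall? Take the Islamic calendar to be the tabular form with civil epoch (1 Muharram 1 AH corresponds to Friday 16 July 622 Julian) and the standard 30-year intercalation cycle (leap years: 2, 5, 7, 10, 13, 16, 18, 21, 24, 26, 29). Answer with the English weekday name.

In the Gregorian calendar this is 21 December 2507 (JDN 2637077).
JDN 2637077 mod 7 = 2, and JDN 0 was a Monday, so this is a Wednesday.

Wednesday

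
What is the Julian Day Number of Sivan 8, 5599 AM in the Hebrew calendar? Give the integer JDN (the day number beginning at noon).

2392881

Equivalently 21 May 1839 (Gregorian).
JDN 2400001 is 17 November 1858 CE (Gregorian), MJD 0; the target day is −7120 days from there, so JDN = 2392881.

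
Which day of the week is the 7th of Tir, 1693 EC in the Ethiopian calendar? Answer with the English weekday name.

Thursday

In the Gregorian calendar this is 13 January 1701 (JDN 2342350).
JDN 2342350 mod 7 = 3, and JDN 0 was a Monday, so this is a Thursday.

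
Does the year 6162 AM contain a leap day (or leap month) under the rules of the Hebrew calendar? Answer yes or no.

yes

Hebrew year 6162 is year 6 of its 19-year Metonic cycle; leap years are at positions 3, 6, 8, 11, 14, 17, 19, so it is a leap year (13 months).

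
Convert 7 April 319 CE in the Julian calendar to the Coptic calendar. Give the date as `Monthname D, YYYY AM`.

Julian Day Number of the source date = 1837669.
Converting JDN 1837669 to the Coptic calendar gives 12 Parmouti 35 AM.

Parmouti 12, 35 AM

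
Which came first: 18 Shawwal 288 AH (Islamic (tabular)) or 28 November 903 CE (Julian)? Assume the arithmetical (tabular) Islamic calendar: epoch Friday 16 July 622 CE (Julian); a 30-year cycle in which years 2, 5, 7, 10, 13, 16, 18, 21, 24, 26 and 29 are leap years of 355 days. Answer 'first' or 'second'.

The two dates have Julian Day Numbers 2050426 and 2051210 respectively.
Since 2050426 < 2051210, the first date comes first.

first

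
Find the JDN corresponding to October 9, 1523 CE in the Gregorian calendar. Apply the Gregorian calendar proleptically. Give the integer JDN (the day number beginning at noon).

JDN 2400001 is 17 November 1858 CE (Gregorian), MJD 0; the target day is −122396 days from there, so JDN = 2277605.

2277605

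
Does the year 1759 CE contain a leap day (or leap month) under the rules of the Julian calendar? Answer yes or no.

no

1759 mod 4 = 3, so it is a common year in the Julian calendar.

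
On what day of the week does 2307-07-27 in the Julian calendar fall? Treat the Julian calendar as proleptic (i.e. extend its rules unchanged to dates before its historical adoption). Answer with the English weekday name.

Monday

In the Gregorian calendar this is 12 August 2307 (JDN 2563897).
Since JDN mod 7 = 0 (0 = Monday), the day is Monday.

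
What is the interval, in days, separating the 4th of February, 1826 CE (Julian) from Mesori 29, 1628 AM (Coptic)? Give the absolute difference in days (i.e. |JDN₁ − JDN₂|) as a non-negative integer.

First date → JDN 2388039; second date → JDN 2419650.
The interval is |2388039 − 2419650| = 31611 days.

31611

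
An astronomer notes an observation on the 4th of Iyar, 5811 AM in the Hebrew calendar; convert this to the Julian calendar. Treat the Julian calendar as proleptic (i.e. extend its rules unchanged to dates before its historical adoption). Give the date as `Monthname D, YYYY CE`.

Julian Day Number of the source date = 2470278.
Converting JDN 2470278 to the Julian calendar gives 3 April 2051 CE.

April 3, 2051 CE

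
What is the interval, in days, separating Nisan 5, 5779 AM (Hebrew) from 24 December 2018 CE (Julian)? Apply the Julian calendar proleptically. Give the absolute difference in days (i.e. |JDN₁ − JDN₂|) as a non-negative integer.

94

First date → JDN 2458584; second date → JDN 2458490.
The interval is |2458584 − 2458490| = 94 days.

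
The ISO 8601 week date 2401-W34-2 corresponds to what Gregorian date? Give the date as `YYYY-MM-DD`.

ISO week 1 of 2401 is the week containing the first Thursday of 2401.
Week 34, day 2 (Tuesday) lands on 2401-08-21.

2401-08-21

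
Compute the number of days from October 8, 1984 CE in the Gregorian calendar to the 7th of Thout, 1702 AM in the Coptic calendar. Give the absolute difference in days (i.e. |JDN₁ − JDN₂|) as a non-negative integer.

344

JDN of the first date = 2445982.
JDN of the second date = 2446326.
|2446326 − 2445982| = 344.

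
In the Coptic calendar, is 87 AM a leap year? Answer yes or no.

87 mod 4 = 3; in the Coptic calendar a year is leap when year mod 4 = 3, so it is a leap year.

yes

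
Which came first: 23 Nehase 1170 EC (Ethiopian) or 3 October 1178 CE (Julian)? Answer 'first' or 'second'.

first

Converting both to JDN: 2151550 vs 2151598; the smaller is the first.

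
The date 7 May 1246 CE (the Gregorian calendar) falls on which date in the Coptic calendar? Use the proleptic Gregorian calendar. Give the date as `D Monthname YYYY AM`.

5 Pashons 962 AM

Both dates share Julian Day Number 2176279; in the Coptic calendar that is 5 Pashons 962 AM.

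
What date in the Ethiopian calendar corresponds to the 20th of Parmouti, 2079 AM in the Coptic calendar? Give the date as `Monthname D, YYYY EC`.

The source date corresponds to 1 May 2363 in the Gregorian calendar (JDN 2584248).
That day falls on 20 Miyazya 2355 EC in the Ethiopian calendar.

Miyazya 20, 2355 EC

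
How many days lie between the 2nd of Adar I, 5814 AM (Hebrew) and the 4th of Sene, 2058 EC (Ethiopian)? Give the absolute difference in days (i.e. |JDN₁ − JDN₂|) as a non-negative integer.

First date → JDN 2471309; second date → JDN 2475813.
The interval is |2471309 − 2475813| = 4504 days.

4504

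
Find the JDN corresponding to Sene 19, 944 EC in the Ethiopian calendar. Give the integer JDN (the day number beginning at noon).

In the proleptic Gregorian calendar the same day is 18 June 952.
JDN 2299161 is 15 October 1582 CE (Gregorian); the target day is −230221 days from there, so JDN = 2068940.

2068940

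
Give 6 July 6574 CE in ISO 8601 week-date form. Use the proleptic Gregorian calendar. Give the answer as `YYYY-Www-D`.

The weekday is Wednesday (ISO weekday 3).
That Wednesday belongs to ISO week 27 of ISO year 6574.

6574-W27-3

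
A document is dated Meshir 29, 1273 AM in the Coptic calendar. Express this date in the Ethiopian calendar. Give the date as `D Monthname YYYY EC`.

29 Yekatit 1549 EC

The source date corresponds to 5 March 1557 in the proleptic Gregorian calendar (JDN 2289806).
That day falls on 29 Yekatit 1549 EC in the Ethiopian calendar.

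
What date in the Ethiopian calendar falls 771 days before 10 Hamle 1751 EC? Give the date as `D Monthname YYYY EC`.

The starting date is JDN 2363717; 2363717 − 771 = 2362946.
JDN 2362946 corresponds to 29 Ginbot 1749 EC.

29 Ginbot 1749 EC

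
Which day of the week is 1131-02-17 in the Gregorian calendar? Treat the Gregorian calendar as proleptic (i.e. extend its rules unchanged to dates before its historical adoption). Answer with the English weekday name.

Tuesday

Since JDN mod 7 = 1 (0 = Monday), the day is Tuesday.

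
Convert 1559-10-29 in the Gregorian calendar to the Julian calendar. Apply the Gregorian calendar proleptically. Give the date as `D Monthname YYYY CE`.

19 October 1559 CE

For dates in this range the Gregorian date is 10 days ahead of the Julian.
29 October 1559 Gregorian − 10 days → 19 October 1559 Julian.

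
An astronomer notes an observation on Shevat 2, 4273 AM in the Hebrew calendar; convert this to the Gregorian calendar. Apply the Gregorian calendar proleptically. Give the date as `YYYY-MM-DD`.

0512-12-27

Both dates share Julian Day Number 1908425; in the Gregorian calendar that is 27 December 512 CE.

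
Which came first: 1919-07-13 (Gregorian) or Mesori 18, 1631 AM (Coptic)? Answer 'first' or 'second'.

The two dates have Julian Day Numbers 2422153 and 2420734 respectively.
Since 2420734 < 2422153, the second date comes first.

second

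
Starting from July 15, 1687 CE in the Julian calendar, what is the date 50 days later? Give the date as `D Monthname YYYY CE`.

JDN of July 15, 1687 CE = 2337430.
2337430 + 50 = 2337480.
JDN 2337480 in the Julian calendar is 3 September 1687 CE.

3 September 1687 CE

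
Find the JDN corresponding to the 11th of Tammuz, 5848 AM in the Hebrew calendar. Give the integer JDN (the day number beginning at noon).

Equivalently 30 June 2088 (Gregorian).
JDN 2451545 is 1 January 2000 CE (Gregorian); the target day is +32323 days from there, so JDN = 2483868.

2483868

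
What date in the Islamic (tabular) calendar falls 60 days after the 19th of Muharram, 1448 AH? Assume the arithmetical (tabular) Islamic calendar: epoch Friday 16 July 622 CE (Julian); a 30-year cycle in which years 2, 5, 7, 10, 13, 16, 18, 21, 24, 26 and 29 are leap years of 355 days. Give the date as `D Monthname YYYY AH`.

20 Rabi' al-Awwal 1448 AH

Counting 60 days forward from JDN 2461227 reaches JDN 2461287, which is 20 Rabi' al-Awwal 1448 AH.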